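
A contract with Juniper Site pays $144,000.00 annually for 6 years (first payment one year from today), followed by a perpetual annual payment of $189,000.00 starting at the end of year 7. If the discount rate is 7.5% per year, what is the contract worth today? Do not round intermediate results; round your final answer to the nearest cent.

$2308776.91

PV of 6-year annuity: $144,000.00 × [1 − (1+0.075)^−6] / 0.075 = 675913.88455
Perpetuity value at year 6: $189,000.00 / 0.075 = 2520000.00000
PV of perpetuity: 2520000.00000 / (1+0.075)^6 = 1632863.02653
Total PV = 675913.88455 + 1632863.02653 = 2308776.91108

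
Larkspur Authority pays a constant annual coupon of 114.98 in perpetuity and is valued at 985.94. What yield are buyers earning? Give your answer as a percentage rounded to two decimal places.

11.66%

P = C/r ⇒ r = C/P = 114.98/985.94 = 0.116620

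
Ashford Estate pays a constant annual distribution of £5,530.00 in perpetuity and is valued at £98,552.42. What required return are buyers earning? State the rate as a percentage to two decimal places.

5.61%

P = C/r ⇒ r = C/P = £5,530.00/£98,552.42 = 0.056112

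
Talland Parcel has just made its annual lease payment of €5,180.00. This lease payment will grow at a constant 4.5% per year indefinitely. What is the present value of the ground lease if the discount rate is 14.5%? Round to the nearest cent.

€54131.00

D₁ = D₀ × (1 + g) = €5,180.00 × 1.045 = €5,413.1000
Growing perpetuity: P = D₁ / (r − g) = €5,413.1000 / (0.145 − 0.045) = €54,131.00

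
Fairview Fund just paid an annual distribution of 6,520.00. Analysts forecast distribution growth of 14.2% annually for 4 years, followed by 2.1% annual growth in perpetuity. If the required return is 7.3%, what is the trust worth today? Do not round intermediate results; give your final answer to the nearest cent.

194812.53

D_1 = 7445.84000
D_2 = 8503.14928
D_3 = 9710.59648
D_4 = 11089.50118
Terminal value at year 4: TV = D_4×(1+g_2)/(r−g_2) = 11322.38070/0.052 = 217738.09043
P_0 = D_1/(1+r)^1 + D_2/(1+r)^2 + D_3/(1+r)^3 + D_4/(1+r)^4 + TV/(1+r)^4
    = 6939.27307 + 7385.50777 + 7860.43791 + 8365.90875 + 164261.40074 = 194812.52825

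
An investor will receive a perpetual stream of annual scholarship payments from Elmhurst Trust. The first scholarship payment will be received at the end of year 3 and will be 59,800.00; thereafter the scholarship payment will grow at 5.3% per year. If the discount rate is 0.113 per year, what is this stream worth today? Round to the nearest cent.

Value at end of year 2: C₁ / (r − g) = 59,800.00 / (0.113 − 0.053) = 996,666.6667
Discount to today: PV = 996,666.6667 / (1 + 0.113)^2 = 996,666.6667 / 1.238769 = 804,562.16

804562.16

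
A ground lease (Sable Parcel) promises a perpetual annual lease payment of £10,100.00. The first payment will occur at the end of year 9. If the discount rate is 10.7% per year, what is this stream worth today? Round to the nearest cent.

£41855.89

Value at end of year 8: C / r = £10,100.00 / 0.107 = £94,392.5234
Discount to today: PV = £94,392.5234 / (1 + 0.107)^8 = £94,392.5234 / 2.255179 = £41,855.89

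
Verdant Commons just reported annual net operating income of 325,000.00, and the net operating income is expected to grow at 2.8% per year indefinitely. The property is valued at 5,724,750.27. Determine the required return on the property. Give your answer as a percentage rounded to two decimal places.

8.64%

D₁ = 325,000.00 × 1.028 = 334,100.0000
P = D₁/(r − g) ⇒ r = D₁/P + g = 334,100.0000/5,724,750.27 + 0.028 = 0.058361 + 0.028 = 0.086361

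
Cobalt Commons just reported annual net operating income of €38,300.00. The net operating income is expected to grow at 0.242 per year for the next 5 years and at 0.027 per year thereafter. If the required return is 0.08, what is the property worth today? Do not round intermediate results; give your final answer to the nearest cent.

D_1 = 47568.60000
D_2 = 59080.20120
D_3 = 73377.60989
D_4 = 91134.99148
D_5 = 113189.65942
Terminal value at year 5: TV = D_5×(1+g_2)/(r−g_2) = 116245.78023/0.053 = 2193316.60806
P_0 = D_1/(1+r)^1 + D_2/(1+r)^2 + D_3/(1+r)^3 + D_4/(1+r)^4 + D_5/(1+r)^5 + TV/(1+r)^5
    = 44045.00000 + 50651.75000 + 58249.51250 + 66986.93938 + 77034.98028 + 1492734.42922 = 1789702.61138

€1789702.61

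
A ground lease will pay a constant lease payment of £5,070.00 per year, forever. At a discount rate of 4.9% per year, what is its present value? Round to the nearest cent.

Level perpetuity: PV = C / r = £5,070.00 / 0.049 = £103,469.39

£103469.39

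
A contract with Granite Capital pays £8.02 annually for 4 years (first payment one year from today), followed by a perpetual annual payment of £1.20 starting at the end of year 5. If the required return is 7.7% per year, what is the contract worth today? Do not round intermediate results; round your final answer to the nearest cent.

PV of 4-year annuity: £8.02 × [1 − (1+0.077)^−4] / 0.077 = 26.74161
Perpetuity value at year 4: £1.20 / 0.077 = 15.58442
PV of perpetuity: 15.58442 / (1+0.077)^4 = 11.58318
Total PV = 26.74161 + 11.58318 = 38.32479

£38.32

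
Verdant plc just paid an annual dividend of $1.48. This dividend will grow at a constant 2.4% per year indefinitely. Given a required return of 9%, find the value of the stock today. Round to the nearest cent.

$22.96

D₁ = D₀ × (1 + g) = $1.48 × 1.024 = $1.5155
Growing perpetuity: P = D₁ / (r − g) = $1.5155 / (0.09 − 0.024) = $22.96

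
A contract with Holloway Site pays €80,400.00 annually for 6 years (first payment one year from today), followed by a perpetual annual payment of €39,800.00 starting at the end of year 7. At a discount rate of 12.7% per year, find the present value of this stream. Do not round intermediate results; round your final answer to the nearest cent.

PV of 6-year annuity: €80,400.00 × [1 − (1+0.127)^−6] / 0.127 = 324106.18855
Perpetuity value at year 6: €39,800.00 / 0.127 = 313385.82677
PV of perpetuity: 313385.82677 / (1+0.127)^6 = 152945.20110
Total PV = 324106.18855 + 152945.20110 = 477051.38965

€477051.39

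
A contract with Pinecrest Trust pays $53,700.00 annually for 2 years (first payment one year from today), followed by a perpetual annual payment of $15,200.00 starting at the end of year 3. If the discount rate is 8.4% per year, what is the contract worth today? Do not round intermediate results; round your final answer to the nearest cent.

$249233.38

PV of 2-year annuity: $53,700.00 × [1 − (1+0.084)^−2] / 0.084 = 95238.69501
Perpetuity value at year 2: $15,200.00 / 0.084 = 180952.38095
PV of perpetuity: 180952.38095 / (1+0.084)^2 = 153994.68702
Total PV = 95238.69501 + 153994.68702 = 249233.38203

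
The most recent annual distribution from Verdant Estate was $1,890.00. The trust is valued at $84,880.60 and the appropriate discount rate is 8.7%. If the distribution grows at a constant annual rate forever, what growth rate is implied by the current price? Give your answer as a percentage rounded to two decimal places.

P = D₀(1+g)/(r−g) ⇒ P(r−g) = D₀(1+g) ⇒ g(P+D₀) = P·r − D₀
g = (P·r − D₀)/(P + D₀) = ($84,880.60×0.087 − $1,890.00) / ($84,880.60 + $1,890.00) = 0.063323

6.33%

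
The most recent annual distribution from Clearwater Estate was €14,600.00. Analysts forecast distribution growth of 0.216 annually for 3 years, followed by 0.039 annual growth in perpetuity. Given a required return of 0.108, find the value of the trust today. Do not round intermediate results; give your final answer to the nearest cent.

D_1 = 17753.60000
D_2 = 21588.37760
D_3 = 26251.46716
Terminal value at year 3: TV = D_3×(1+g_2)/(r−g_2) = 27275.27438/0.069 = 395293.83161
P_0 = D_1/(1+r)^1 + D_2/(1+r)^2 + D_3/(1+r)^3 + TV/(1+r)^3
    = 16023.10469 + 17584.92356 + 19298.97748 + 290603.44355 = 343510.44929

€343510.45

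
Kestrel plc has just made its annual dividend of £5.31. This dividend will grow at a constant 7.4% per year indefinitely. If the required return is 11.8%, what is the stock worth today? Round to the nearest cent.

£129.61

D₁ = D₀ × (1 + g) = £5.31 × 1.074 = £5.7029
Growing perpetuity: P = D₁ / (r − g) = £5.7029 / (0.118 − 0.074) = £129.61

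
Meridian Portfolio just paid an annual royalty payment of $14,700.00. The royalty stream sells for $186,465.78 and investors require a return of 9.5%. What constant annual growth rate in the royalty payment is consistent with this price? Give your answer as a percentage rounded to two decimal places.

1.50%

P = D₀(1+g)/(r−g) ⇒ P(r−g) = D₀(1+g) ⇒ g(P+D₀) = P·r − D₀
g = (P·r − D₀)/(P + D₀) = ($186,465.78×0.095 − $14,700.00) / ($186,465.78 + $14,700.00) = 0.014984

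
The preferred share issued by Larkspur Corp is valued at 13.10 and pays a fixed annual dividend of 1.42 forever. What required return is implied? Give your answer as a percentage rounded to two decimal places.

10.84%

P = C/r ⇒ r = C/P = 1.42/13.10 = 0.108397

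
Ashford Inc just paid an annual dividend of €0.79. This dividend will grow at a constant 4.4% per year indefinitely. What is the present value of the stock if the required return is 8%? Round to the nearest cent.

D₁ = D₀ × (1 + g) = €0.79 × 1.044 = €0.8248
Growing perpetuity: P = D₁ / (r − g) = €0.8248 / (0.08 − 0.044) = €22.91

€22.91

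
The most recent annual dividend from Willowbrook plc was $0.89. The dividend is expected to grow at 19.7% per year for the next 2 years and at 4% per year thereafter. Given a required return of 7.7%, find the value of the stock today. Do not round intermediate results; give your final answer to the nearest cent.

D_1 = 1.06533
D_2 = 1.27520
Terminal value at year 2: TV = D_2×(1+g_2)/(r−g_2) = 1.32621/0.037 = 35.84346
P_0 = D_1/(1+r)^1 + D_2/(1+r)^2 + TV/(1+r)^2
    = 0.98916 + 1.09938 + 30.90143 = 32.98997

$32.99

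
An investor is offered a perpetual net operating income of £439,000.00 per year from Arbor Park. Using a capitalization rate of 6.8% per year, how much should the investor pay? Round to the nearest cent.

Level perpetuity: PV = C / r = £439,000.00 / 0.068 = £6,455,882.35

£6455882.35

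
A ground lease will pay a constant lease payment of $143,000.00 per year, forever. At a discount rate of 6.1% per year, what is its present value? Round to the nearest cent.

$2344262.30

Level perpetuity: PV = C / r = $143,000.00 / 0.061 = $2,344,262.30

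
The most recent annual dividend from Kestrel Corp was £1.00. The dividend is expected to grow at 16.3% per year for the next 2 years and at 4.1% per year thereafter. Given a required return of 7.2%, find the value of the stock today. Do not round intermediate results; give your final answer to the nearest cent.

D_1 = 1.16300
D_2 = 1.35257
Terminal value at year 2: TV = D_2×(1+g_2)/(r−g_2) = 1.40802/0.031 = 45.42014
P_0 = D_1/(1+r)^1 + D_2/(1+r)^2 + TV/(1+r)^2
    = 1.08489 + 1.17698 + 39.52382 = 41.78569

£41.79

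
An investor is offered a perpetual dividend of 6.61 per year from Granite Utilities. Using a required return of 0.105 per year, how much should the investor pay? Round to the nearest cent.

62.95

Level perpetuity: PV = C / r = 6.61 / 0.105 = 62.95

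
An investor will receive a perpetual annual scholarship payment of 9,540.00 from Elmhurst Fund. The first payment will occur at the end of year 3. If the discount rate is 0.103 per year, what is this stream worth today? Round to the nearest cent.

76130.75

Value at end of year 2: C / r = 9,540.00 / 0.103 = 92,621.3592
Discount to today: PV = 92,621.3592 / (1 + 0.103)^2 = 92,621.3592 / 1.216609 = 76,130.75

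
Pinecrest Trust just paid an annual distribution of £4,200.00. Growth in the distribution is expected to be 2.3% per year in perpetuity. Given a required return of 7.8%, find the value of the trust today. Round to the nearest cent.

£78120.00

D₁ = D₀ × (1 + g) = £4,200.00 × 1.023 = £4,296.6000
Growing perpetuity: P = D₁ / (r − g) = £4,296.6000 / (0.078 − 0.023) = £78,120.00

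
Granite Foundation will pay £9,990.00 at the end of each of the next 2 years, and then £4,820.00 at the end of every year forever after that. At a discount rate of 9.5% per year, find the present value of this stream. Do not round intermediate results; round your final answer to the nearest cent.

PV of 2-year annuity: £9,990.00 × [1 − (1+0.095)^−2] / 0.095 = 17455.05723
Perpetuity value at year 2: £4,820.00 / 0.095 = 50736.84211
PV of perpetuity: 50736.84211 / (1+0.095)^2 = 42315.08276
Total PV = 17455.05723 + 42315.08276 = 59770.13999

£59770.14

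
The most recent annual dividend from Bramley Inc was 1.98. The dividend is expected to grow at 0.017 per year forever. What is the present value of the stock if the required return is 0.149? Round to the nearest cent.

15.26

D₁ = D₀ × (1 + g) = 1.98 × 1.017 = 2.0137
Growing perpetuity: P = D₁ / (r − g) = 2.0137 / (0.149 − 0.017) = 15.26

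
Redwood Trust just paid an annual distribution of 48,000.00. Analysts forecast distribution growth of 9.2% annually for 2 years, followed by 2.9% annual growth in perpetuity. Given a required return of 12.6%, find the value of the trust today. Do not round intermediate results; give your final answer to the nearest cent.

570605.04

D_1 = 52416.00000
D_2 = 57238.27200
Terminal value at year 2: TV = D_2×(1+g_2)/(r−g_2) = 58898.18189/0.097 = 607197.75142
P_0 = D_1/(1+r)^1 + D_2/(1+r)^2 + TV/(1+r)^2
    = 46550.62167 + 45145.00787 + 478909.41340 = 570605.04294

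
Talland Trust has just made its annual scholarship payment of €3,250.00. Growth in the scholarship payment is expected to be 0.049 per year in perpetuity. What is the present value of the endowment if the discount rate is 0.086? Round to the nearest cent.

€92141.89

D₁ = D₀ × (1 + g) = €3,250.00 × 1.049 = €3,409.2500
Growing perpetuity: P = D₁ / (r − g) = €3,409.2500 / (0.086 − 0.049) = €92,141.89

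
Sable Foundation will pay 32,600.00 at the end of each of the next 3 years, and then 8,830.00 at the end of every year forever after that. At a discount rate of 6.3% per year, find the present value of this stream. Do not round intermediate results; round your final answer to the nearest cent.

PV of 3-year annuity: 32,600.00 × [1 − (1+0.063)^−3] / 0.063 = 86658.76761
Perpetuity value at year 3: 8,830.00 / 0.063 = 140158.73016
PV of perpetuity: 140158.73016 / (1+0.063)^3 = 116686.43206
Total PV = 86658.76761 + 116686.43206 = 203345.19967

203345.20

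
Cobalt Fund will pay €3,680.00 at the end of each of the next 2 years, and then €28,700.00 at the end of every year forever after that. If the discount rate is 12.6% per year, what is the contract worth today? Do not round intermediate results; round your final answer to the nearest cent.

€185823.74

PV of 2-year annuity: €3,680.00 × [1 − (1+0.126)^−2] / 0.126 = 6170.69808
Perpetuity value at year 2: €28,700.00 / 0.126 = 227777.77778
PV of perpetuity: 227777.77778 / (1+0.126)^2 = 179653.04003
Total PV = 6170.69808 + 179653.04003 = 185823.73811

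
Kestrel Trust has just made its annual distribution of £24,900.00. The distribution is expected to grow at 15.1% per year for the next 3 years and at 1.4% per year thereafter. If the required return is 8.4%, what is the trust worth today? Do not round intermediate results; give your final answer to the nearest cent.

£516115.29

D_1 = 28659.90000
D_2 = 32987.54490
D_3 = 37968.66418
Terminal value at year 3: TV = D_3×(1+g_2)/(r−g_2) = 38500.22548/0.07 = 550003.22112
P_0 = D_1/(1+r)^1 + D_2/(1+r)^2 + D_3/(1+r)^3 + TV/(1+r)^3
    = 26439.02214 + 28073.16834 + 29808.31805 + 431794.77856 = 516115.28709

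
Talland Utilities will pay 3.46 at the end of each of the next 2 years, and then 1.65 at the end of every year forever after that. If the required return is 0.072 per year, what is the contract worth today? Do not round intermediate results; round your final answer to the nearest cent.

26.18

PV of 2-year annuity: 3.46 × [1 − (1+0.072)^−2] / 0.072 = 6.23844
Perpetuity value at year 2: 1.65 / 0.072 = 22.91667
PV of perpetuity: 22.91667 / (1+0.072)^2 = 19.94169
Total PV = 6.23844 + 19.94169 = 26.18013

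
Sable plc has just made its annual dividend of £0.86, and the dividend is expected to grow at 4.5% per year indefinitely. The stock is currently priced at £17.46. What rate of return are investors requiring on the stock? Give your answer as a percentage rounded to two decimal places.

9.65%

D₁ = £0.86 × 1.045 = £0.8987
P = D₁/(r − g) ⇒ r = D₁/P + g = £0.8987/£17.46 + 0.045 = 0.051472 + 0.045 = 0.096472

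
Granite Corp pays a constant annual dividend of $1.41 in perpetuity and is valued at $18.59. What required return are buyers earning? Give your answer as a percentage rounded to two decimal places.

7.58%

P = C/r ⇒ r = C/P = $1.41/$18.59 = 0.075847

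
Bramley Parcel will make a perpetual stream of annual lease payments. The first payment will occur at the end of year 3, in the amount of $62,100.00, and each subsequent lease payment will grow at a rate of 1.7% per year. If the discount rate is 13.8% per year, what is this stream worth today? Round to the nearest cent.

Value at end of year 2: C₁ / (r − g) = $62,100.00 / (0.138 − 0.017) = $513,223.1405
Discount to today: PV = $513,223.1405 / (1 + 0.138)^2 = $513,223.1405 / 1.295044 = $396,297.84

$396297.84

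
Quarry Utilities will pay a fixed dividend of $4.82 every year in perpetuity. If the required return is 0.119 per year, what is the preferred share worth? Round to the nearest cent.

Level perpetuity: PV = C / r = $4.82 / 0.119 = $40.50

$40.50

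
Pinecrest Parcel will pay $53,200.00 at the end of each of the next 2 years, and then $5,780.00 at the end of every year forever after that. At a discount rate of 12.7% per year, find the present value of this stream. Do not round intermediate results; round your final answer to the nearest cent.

PV of 2-year annuity: $53,200.00 × [1 − (1+0.127)^−2] / 0.127 = 89090.47821
Perpetuity value at year 2: $5,780.00 / 0.127 = 45511.81102
PV of perpetuity: 45511.81102 / (1+0.127)^2 = 35832.43200
Total PV = 89090.47821 + 35832.43200 = 124922.91021

$124922.91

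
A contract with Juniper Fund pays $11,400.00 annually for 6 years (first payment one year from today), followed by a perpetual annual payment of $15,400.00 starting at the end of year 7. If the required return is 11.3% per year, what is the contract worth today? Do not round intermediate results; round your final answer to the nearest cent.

$119506.28

PV of 6-year annuity: $11,400.00 × [1 − (1+0.113)^−6] / 0.113 = 47814.18172
Perpetuity value at year 6: $15,400.00 / 0.113 = 136283.18584
PV of perpetuity: 136283.18584 / (1+0.113)^6 = 71692.09826
Total PV = 47814.18172 + 71692.09826 = 119506.27998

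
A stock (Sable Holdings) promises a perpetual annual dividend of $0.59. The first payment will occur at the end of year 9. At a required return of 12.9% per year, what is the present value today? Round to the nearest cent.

Value at end of year 8: C / r = $0.59 / 0.129 = $4.5736
Discount to today: PV = $4.5736 / (1 + 0.129)^8 = $4.5736 / 2.639682 = $1.73

$1.73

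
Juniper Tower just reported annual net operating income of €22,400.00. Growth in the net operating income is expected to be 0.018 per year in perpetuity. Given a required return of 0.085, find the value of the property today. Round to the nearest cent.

€340346.27

D₁ = D₀ × (1 + g) = €22,400.00 × 1.018 = €22,803.2000
Growing perpetuity: P = D₁ / (r − g) = €22,803.2000 / (0.085 − 0.018) = €340,346.27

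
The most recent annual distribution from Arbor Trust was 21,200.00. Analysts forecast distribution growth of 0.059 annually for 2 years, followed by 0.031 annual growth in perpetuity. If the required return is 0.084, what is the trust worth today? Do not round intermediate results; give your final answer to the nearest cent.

434541.70

D_1 = 22450.80000
D_2 = 23775.39720
Terminal value at year 2: TV = D_2×(1+g_2)/(r−g_2) = 24512.43451/0.053 = 462498.76440
P_0 = D_1/(1+r)^1 + D_2/(1+r)^2 + TV/(1+r)^2
    = 20711.07011 + 20233.41628 + 393597.21103 = 434541.69742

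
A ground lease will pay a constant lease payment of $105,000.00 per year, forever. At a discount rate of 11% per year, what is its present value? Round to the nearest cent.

Level perpetuity: PV = C / r = $105,000.00 / 0.11 = $954,545.45

$954545.45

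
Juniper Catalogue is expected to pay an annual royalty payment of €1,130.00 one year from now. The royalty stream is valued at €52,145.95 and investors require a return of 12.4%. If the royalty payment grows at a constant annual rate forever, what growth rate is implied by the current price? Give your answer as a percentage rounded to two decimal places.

P = D₁/(r−g) ⇒ g = r − D₁/P = 0.124 − €1,130.00/€52,145.95 = 0.102330

10.23%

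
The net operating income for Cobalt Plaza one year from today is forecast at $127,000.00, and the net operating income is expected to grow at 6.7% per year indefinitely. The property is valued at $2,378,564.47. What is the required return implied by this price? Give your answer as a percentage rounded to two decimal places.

12.04%

P = D₁/(r − g) ⇒ r = D₁/P + g = $127,000.0000/$2,378,564.47 + 0.067 = 0.053394 + 0.067 = 0.120394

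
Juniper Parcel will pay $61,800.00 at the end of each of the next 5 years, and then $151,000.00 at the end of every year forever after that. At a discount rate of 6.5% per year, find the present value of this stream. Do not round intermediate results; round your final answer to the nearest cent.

$1952390.32

PV of 5-year annuity: $61,800.00 × [1 − (1+0.065)^−5] / 0.065 = 256820.98928
Perpetuity value at year 5: $151,000.00 / 0.065 = 2323076.92308
PV of perpetuity: 2323076.92308 / (1+0.065)^5 = 1695569.32792
Total PV = 256820.98928 + 1695569.32792 = 1952390.31719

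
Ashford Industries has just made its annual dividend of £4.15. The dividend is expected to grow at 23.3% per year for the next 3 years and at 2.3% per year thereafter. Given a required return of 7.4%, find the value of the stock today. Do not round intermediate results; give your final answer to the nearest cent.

D_1 = 5.11695
D_2 = 6.30920
D_3 = 7.77924
Terminal value at year 3: TV = D_3×(1+g_2)/(r−g_2) = 7.95817/0.051 = 156.04246
P_0 = D_1/(1+r)^1 + D_2/(1+r)^2 + D_3/(1+r)^3 + TV/(1+r)^3
    = 4.76439 + 5.46973 + 6.27949 + 125.95921 = 142.47282

£142.47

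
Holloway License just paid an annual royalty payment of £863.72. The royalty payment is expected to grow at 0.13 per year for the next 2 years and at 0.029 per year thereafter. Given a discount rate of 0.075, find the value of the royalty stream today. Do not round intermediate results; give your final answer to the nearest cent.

D_1 = 976.00360
D_2 = 1102.88407
Terminal value at year 2: TV = D_2×(1+g_2)/(r−g_2) = 1134.86771/0.046 = 24671.03709
P_0 = D_1/(1+r)^1 + D_2/(1+r)^2 + TV/(1+r)^2
    = 907.91033 + 954.36155 + 21348.65297 = 23210.92485

£23210.92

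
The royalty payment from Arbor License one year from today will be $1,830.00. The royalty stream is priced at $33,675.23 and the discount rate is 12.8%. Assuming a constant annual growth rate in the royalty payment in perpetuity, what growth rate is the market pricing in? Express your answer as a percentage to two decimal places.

P = D₁/(r−g) ⇒ g = r − D₁/P = 0.128 − $1,830.00/$33,675.23 = 0.073657

7.37%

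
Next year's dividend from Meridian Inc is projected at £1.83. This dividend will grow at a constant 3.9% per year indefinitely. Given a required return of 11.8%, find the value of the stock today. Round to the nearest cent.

Growing perpetuity: P = D₁ / (r − g) = £1.8300 / (0.118 − 0.039) = £23.16

£23.16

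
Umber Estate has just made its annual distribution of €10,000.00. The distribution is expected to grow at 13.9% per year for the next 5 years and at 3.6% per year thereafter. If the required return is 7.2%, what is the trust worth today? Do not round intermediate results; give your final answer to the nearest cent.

D_1 = 11390.00000
D_2 = 12973.21000
D_3 = 14776.48619
D_4 = 16830.41777
D_5 = 19169.84584
Terminal value at year 5: TV = D_5×(1+g_2)/(r−g_2) = 19859.96029/0.036 = 551665.56363
P_0 = D_1/(1+r)^1 + D_2/(1+r)^2 + D_3/(1+r)^3 + D_4/(1+r)^4 + D_5/(1+r)^5 + TV/(1+r)^5
    = 10625.00000 + 11289.06250 + 11994.62891 + 12744.29321 + 13540.81154 + 389674.46539 = 449868.26155

€449868.26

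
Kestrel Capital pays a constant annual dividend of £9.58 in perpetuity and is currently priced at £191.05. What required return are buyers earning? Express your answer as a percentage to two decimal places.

P = C/r ⇒ r = C/P = £9.58/£191.05 = 0.050144

5.01%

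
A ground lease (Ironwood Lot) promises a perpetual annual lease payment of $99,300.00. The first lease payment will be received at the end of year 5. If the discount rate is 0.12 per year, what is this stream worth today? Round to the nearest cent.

Value at end of year 4: C / r = $99,300.00 / 0.12 = $827,500.0000
Discount to today: PV = $827,500.0000 / (1 + 0.12)^4 = $827,500.0000 / 1.573519 = $525,891.21

$525891.21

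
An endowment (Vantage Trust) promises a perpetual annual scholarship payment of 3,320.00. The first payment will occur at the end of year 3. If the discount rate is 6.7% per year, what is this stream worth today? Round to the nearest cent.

43524.57

Value at end of year 2: C / r = 3,320.00 / 0.067 = 49,552.2388
Discount to today: PV = 49,552.2388 / (1 + 0.067)^2 = 49,552.2388 / 1.138489 = 43,524.57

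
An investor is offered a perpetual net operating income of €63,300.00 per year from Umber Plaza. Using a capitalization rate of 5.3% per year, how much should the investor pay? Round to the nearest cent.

€1194339.62

Level perpetuity: PV = C / r = €63,300.00 / 0.053 = €1,194,339.62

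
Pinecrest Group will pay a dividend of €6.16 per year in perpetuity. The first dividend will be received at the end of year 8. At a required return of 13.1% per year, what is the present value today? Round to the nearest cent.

€19.86

Value at end of year 7: C / r = €6.16 / 0.131 = €47.0229
Discount to today: PV = €47.0229 / (1 + 0.131)^7 = €47.0229 / 2.367218 = €19.86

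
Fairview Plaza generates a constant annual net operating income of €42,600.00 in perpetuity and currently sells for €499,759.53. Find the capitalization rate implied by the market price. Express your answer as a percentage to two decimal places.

P = C/r ⇒ r = C/P = €42,600.00/€499,759.53 = 0.085241

8.52%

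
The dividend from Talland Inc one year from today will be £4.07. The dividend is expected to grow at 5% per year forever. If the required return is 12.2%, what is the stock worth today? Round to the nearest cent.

£56.53

Growing perpetuity: P = D₁ / (r − g) = £4.0700 / (0.122 − 0.05) = £56.53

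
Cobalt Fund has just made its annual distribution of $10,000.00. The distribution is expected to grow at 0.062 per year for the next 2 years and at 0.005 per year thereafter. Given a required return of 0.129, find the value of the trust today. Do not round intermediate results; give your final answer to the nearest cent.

D_1 = 10620.00000
D_2 = 11278.44000
Terminal value at year 2: TV = D_2×(1+g_2)/(r−g_2) = 11334.83220/0.124 = 91409.93710
P_0 = D_1/(1+r)^1 + D_2/(1+r)^2 + TV/(1+r)^2
    = 9406.55447 + 8848.32671 + 71714.26080 = 89969.14198

$89969.14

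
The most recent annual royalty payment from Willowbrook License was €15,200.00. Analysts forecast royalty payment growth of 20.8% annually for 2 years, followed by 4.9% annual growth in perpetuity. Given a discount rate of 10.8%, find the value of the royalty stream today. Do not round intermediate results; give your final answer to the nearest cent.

D_1 = 18361.60000
D_2 = 22180.81280
Terminal value at year 2: TV = D_2×(1+g_2)/(r−g_2) = 23267.67263/0.059 = 394367.33266
P_0 = D_1/(1+r)^1 + D_2/(1+r)^2 + TV/(1+r)^2
    = 16571.84116 + 18067.49469 + 321233.93100 = 355873.26684

€355873.27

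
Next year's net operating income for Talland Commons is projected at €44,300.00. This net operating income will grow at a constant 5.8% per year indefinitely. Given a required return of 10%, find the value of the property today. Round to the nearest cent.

Growing perpetuity: P = D₁ / (r − g) = €44,300.0000 / (0.1 − 0.058) = €1,054,761.90

€1054761.90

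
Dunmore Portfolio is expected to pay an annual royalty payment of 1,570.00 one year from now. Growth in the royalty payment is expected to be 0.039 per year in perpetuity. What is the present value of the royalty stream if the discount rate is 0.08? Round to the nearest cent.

Growing perpetuity: P = D₁ / (r − g) = 1,570.0000 / (0.08 − 0.039) = 38,292.68

38292.68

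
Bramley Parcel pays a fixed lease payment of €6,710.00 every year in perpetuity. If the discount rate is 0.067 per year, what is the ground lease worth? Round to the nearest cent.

€100149.25

Level perpetuity: PV = C / r = €6,710.00 / 0.067 = €100,149.25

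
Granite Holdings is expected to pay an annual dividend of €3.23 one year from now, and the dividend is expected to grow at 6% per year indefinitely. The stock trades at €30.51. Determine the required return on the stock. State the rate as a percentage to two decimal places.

16.59%

P = D₁/(r − g) ⇒ r = D₁/P + g = €3.2300/€30.51 + 0.06 = 0.105867 + 0.06 = 0.165867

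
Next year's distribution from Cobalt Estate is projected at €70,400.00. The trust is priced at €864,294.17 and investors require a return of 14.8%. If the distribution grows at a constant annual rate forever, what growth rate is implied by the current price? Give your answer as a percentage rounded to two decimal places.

P = D₁/(r−g) ⇒ g = r − D₁/P = 0.148 − €70,400.00/€864,294.17 = 0.066546

6.65%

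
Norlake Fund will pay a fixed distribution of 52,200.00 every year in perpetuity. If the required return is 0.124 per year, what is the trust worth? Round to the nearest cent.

Level perpetuity: PV = C / r = 52,200.00 / 0.124 = 420,967.74

420967.74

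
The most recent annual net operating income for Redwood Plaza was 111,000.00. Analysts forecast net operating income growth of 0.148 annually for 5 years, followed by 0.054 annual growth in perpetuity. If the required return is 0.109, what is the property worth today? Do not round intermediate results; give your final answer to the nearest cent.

D_1 = 127428.00000
D_2 = 146287.34400
D_3 = 167937.87091
D_4 = 192792.67581
D_5 = 221325.99183
Terminal value at year 5: TV = D_5×(1+g_2)/(r−g_2) = 233277.59539/0.055 = 4241410.82518
P_0 = D_1/(1+r)^1 + D_2/(1+r)^2 + D_3/(1+r)^3 + D_4/(1+r)^4 + D_5/(1+r)^5 + TV/(1+r)^5
    = 114903.51668 + 118944.30762 + 123127.20031 + 127457.19203 + 131939.45577 + 2528439.75240 = 3144811.42481

3144811.42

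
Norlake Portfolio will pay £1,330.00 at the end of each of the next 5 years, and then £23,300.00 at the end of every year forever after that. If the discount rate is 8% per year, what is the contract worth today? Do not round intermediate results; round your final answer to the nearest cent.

PV of 5-year annuity: £1,330.00 × [1 − (1+0.08)^−5] / 0.08 = 5310.30435
Perpetuity value at year 5: £23,300.00 / 0.08 = 291250.00000
PV of perpetuity: 291250.00000 / (1+0.08)^5 = 198219.85614
Total PV = 5310.30435 + 198219.85614 = 203530.16049

£203530.16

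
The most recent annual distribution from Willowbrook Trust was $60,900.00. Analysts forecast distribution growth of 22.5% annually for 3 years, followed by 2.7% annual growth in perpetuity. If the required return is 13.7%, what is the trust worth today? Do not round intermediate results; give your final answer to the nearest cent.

D_1 = 74602.50000
D_2 = 91388.06250
D_3 = 111950.37656
Terminal value at year 3: TV = D_3×(1+g_2)/(r−g_2) = 114973.03673/0.11 = 1045209.42482
P_0 = D_1/(1+r)^1 + D_2/(1+r)^2 + D_3/(1+r)^3 + TV/(1+r)^3
    = 65613.45646 + 70691.71871 + 76163.02147 + 711085.66412 = 923553.86076

$923553.86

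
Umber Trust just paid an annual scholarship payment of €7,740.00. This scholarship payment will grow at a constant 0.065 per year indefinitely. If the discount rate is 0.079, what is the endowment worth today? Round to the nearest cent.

€588792.86

D₁ = D₀ × (1 + g) = €7,740.00 × 1.065 = €8,243.1000
Growing perpetuity: P = D₁ / (r − g) = €8,243.1000 / (0.079 − 0.065) = €588,792.86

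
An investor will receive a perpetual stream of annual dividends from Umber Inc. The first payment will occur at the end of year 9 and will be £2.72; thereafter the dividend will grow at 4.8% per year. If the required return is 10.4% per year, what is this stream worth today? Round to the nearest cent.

£22.01

Value at end of year 8: C₁ / (r − g) = £2.72 / (0.104 − 0.048) = £48.5714
Discount to today: PV = £48.5714 / (1 + 0.104)^8 = £48.5714 / 2.206747 = £22.01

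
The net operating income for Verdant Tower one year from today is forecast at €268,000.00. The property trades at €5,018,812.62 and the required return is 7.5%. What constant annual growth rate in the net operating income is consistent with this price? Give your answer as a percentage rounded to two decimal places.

P = D₁/(r−g) ⇒ g = r − D₁/P = 0.075 − €268,000.00/€5,018,812.62 = 0.021601

2.16%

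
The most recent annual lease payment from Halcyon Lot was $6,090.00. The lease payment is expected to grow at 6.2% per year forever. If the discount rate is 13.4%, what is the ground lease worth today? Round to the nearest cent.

D₁ = D₀ × (1 + g) = $6,090.00 × 1.062 = $6,467.5800
Growing perpetuity: P = D₁ / (r − g) = $6,467.5800 / (0.134 − 0.062) = $89,827.50

$89827.50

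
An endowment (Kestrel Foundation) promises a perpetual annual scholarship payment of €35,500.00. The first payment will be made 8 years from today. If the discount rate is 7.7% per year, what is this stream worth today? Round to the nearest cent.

Value at end of year 7: C / r = €35,500.00 / 0.077 = €461,038.9610
Discount to today: PV = €461,038.9610 / (1 + 0.077)^7 = €461,038.9610 / 1.680776 = €274,301.20

€274301.20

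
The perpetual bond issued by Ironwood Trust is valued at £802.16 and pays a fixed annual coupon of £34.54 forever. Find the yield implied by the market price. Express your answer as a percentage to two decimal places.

4.31%

P = C/r ⇒ r = C/P = £34.54/£802.16 = 0.043059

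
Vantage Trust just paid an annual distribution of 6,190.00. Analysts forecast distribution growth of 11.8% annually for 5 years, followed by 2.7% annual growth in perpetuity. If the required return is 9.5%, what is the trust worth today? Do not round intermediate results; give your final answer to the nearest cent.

136682.47

D_1 = 6920.42000
D_2 = 7737.02956
D_3 = 8649.99905
D_4 = 9670.69894
D_5 = 10811.84141
Terminal value at year 5: TV = D_5×(1+g_2)/(r−g_2) = 11103.76113/0.068 = 163290.60483
P_0 = D_1/(1+r)^1 + D_2/(1+r)^2 + D_3/(1+r)^3 + D_4/(1+r)^4 + D_5/(1+r)^5 + TV/(1+r)^5
    = 6320.01826 + 6452.76751 + 6588.30509 + 6726.68958 + 6867.98078 + 103726.70967 = 136682.47088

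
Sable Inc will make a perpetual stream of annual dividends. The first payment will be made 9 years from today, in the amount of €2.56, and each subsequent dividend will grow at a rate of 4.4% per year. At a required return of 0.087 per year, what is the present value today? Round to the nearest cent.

Value at end of year 8: C₁ / (r − g) = €2.56 / (0.087 − 0.044) = €59.5349
Discount to today: PV = €59.5349 / (1 + 0.087)^8 = €59.5349 / 1.949110 = €30.54

€30.54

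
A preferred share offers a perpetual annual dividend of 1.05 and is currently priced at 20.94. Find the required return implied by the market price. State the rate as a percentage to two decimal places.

5.01%

P = C/r ⇒ r = C/P = 1.05/20.94 = 0.050143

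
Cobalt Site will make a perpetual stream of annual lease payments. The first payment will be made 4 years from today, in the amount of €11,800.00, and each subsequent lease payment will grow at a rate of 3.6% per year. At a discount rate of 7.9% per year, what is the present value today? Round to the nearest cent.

Value at end of year 3: C₁ / (r − g) = €11,800.00 / (0.079 − 0.036) = €274,418.6047
Discount to today: PV = €274,418.6047 / (1 + 0.079)^3 = €274,418.6047 / 1.256216 = €218,448.58

€218448.58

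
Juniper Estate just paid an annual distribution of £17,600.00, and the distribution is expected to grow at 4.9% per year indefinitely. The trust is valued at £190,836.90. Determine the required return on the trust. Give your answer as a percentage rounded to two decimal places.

14.57%

D₁ = £17,600.00 × 1.049 = £18,462.4000
P = D₁/(r − g) ⇒ r = D₁/P + g = £18,462.4000/£190,836.90 + 0.049 = 0.096744 + 0.049 = 0.145744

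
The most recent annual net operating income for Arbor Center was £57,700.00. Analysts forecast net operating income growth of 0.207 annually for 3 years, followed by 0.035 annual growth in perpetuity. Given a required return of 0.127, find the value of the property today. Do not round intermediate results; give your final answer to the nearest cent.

£996262.56

D_1 = 69643.90000
D_2 = 84060.18730
D_3 = 101460.64607
Terminal value at year 3: TV = D_3×(1+g_2)/(r−g_2) = 105011.76868/0.092 = 1141432.26830
P_0 = D_1/(1+r)^1 + D_2/(1+r)^2 + D_3/(1+r)^3 + TV/(1+r)^3
    = 61795.82964 + 66182.40139 + 70880.35358 + 797403.97775 = 996262.56236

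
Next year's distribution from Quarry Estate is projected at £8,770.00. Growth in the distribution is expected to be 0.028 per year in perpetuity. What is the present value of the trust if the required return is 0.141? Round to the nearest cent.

Growing perpetuity: P = D₁ / (r − g) = £8,770.0000 / (0.141 − 0.028) = £77,610.62

£77610.62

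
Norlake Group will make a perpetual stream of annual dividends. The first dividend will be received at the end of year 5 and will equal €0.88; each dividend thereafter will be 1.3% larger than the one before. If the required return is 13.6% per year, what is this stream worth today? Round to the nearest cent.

Value at end of year 4: C₁ / (r − g) = €0.88 / (0.136 − 0.013) = €7.1545
Discount to today: PV = €7.1545 / (1 + 0.136)^4 = €7.1545 / 1.665380 = €4.30

€4.30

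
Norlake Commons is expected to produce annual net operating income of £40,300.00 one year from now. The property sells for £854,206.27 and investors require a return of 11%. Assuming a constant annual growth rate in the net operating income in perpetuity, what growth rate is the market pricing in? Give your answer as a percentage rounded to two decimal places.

6.28%

P = D₁/(r−g) ⇒ g = r − D₁/P = 0.11 − £40,300.00/£854,206.27 = 0.062822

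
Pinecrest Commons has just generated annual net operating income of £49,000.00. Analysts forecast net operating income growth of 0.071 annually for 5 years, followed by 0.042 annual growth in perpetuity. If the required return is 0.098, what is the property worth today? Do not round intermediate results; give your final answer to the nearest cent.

£1032536.81

D_1 = 52479.00000
D_2 = 56205.00900
D_3 = 60195.56464
D_4 = 64469.44973
D_5 = 69046.78066
Terminal value at year 5: TV = D_5×(1+g_2)/(r−g_2) = 71946.74545/0.056 = 1284763.31155
P_0 = D_1/(1+r)^1 + D_2/(1+r)^2 + D_3/(1+r)^3 + D_4/(1+r)^4 + D_5/(1+r)^5 + TV/(1+r)^5
    = 47795.08197 + 46619.79307 + 45473.40471 + 44355.20624 + 43264.50444 + 805028.81482 = 1032536.80524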